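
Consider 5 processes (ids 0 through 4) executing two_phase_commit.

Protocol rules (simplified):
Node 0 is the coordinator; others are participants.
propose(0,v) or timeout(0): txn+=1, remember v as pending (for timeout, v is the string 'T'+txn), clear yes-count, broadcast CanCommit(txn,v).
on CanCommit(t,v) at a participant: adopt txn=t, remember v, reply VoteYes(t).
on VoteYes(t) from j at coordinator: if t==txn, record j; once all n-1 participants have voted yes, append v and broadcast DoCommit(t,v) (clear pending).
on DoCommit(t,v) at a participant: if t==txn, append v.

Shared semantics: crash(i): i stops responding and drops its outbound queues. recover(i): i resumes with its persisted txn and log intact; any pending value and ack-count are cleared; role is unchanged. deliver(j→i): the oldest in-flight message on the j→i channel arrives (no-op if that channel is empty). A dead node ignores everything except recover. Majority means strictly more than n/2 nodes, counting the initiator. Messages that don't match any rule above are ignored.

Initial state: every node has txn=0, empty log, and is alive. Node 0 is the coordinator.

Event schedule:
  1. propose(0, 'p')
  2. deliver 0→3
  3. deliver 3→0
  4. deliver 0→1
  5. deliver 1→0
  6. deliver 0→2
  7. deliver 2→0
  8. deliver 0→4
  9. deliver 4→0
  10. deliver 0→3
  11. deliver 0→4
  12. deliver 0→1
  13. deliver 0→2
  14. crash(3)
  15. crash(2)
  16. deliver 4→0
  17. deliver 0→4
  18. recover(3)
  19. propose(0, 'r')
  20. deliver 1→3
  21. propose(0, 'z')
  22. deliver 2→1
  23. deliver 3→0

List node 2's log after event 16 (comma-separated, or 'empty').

p

e1 propose(0,'p'): 0[coor,t=1,-]
e2 deliver 0→3: 3[part,t=1,-]
e3 deliver 3→0: ·
e4 deliver 0→1: 1[part,t=1,-]
e5 deliver 1→0: ·
e6 deliver 0→2: 2[part,t=1,-]
e7 deliver 2→0: ·
e8 deliver 0→4: 4[part,t=1,-]
e9 deliver 4→0: 0[coor,t=1,p]
e10 deliver 0→3: 3[part,t=1,p]
e11 deliver 0→4: 4[part,t=1,p]
e12 deliver 0→1: 1[part,t=1,p]
e13 deliver 0→2: 2[part,t=1,p]
e14 crash(3): 3[✗part,t=1,p]
e15 crash(2): 2[✗part,t=1,p]
e16 deliver 4→0: ·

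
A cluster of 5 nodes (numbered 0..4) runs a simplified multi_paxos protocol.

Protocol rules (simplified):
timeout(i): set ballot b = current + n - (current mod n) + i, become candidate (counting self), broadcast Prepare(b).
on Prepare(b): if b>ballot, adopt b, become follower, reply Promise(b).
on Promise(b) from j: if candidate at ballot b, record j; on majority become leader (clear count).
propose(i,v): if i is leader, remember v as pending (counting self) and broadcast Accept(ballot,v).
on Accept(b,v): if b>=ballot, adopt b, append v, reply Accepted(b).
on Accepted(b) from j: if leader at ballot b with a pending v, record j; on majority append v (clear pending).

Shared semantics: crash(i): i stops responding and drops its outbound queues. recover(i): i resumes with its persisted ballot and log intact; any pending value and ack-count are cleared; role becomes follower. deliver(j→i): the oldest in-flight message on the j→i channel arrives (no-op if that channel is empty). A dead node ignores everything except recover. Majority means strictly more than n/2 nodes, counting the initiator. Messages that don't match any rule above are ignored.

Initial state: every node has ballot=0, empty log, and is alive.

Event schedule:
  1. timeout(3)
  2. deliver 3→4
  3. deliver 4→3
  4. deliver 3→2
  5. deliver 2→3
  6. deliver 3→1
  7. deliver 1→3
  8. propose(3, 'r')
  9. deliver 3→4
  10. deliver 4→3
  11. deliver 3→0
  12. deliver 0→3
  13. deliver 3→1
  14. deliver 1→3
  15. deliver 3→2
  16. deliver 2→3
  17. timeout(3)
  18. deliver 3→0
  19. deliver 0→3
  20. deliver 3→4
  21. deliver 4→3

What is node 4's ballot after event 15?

8

after 1 — timeout(3): n3:cand/b8/[-]
after 2 — deliver 3→4: n4:foll/b8/[-]
after 3 — deliver 4→3: ·
after 4 — deliver 3→2: n2:foll/b8/[-]
after 5 — deliver 2→3: n3:lead/b8/[-]
after 6 — deliver 3→1: n1:foll/b8/[-]
after 7 — deliver 1→3: ·
after 8 — propose(3,'r'): ·
after 9 — deliver 3→4: n4:foll/b8/[r]
after 10 — deliver 4→3: ·
after 11 — deliver 3→0: n0:foll/b8/[-]
after 12 — deliver 0→3: ·
after 13 — deliver 3→1: n1:foll/b8/[r]
after 14 — deliver 1→3: n3:lead/b8/[r]
after 15 — deliver 3→2: n2:foll/b8/[r]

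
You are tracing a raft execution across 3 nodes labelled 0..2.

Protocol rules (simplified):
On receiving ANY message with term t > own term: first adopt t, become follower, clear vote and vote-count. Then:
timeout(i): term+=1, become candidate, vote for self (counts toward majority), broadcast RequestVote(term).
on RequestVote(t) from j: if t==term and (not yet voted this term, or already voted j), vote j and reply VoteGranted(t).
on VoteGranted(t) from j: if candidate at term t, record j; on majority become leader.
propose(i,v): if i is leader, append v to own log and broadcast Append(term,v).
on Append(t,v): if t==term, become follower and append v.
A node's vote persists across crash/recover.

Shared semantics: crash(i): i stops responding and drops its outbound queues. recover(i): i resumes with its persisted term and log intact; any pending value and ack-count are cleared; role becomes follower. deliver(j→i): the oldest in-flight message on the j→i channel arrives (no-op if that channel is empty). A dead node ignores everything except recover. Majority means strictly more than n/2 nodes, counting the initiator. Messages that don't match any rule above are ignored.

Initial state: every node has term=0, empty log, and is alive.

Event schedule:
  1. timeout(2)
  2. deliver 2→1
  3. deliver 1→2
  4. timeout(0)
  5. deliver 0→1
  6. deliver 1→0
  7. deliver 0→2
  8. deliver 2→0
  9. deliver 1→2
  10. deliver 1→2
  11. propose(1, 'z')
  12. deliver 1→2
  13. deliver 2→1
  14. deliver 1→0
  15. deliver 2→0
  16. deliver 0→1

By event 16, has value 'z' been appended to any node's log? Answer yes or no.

no

1. timeout(2):  <2:cand t1 ->
2. deliver 2→1:  <1:foll t1 ->
3. deliver 1→2:  <2:lead t1 ->
4. timeout(0):  <0:cand t1 ->
5. deliver 0→1:  nop
6. deliver 1→0:  nop
7. deliver 0→2:  nop
8. deliver 2→0:  nop
9. deliver 1→2:  nop
10. deliver 1→2:  nop
11. propose(1,'z'):  nop
12. deliver 1→2:  nop
13. deliver 2→1:  nop
14. deliver 1→0:  nop
15. deliver 2→0:  nop
16. deliver 0→1:  nop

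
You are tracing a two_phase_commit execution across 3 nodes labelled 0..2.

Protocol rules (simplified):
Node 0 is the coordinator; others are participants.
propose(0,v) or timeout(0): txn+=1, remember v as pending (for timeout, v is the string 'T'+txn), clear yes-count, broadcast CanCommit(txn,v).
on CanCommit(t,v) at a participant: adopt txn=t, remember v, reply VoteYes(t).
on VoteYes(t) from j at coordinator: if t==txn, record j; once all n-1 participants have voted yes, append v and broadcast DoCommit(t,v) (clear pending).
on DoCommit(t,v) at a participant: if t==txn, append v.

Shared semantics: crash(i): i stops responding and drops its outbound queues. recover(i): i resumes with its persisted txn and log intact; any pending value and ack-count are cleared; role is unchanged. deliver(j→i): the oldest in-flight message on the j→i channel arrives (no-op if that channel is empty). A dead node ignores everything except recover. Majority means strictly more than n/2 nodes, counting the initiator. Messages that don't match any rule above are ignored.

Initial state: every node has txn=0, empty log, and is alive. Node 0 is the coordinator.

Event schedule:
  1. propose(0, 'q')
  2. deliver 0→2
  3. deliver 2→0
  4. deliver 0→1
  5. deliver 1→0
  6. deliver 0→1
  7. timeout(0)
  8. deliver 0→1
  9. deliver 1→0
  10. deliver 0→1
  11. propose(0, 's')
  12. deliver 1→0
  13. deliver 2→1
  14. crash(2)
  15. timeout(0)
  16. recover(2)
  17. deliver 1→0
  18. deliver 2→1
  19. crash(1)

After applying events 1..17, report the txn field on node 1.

1. propose(0,'q'):  <0:coor t1 ->
2. deliver 0→2:  <2:part t1 ->
3. deliver 2→0:  nop
4. deliver 0→1:  <1:part t1 ->
5. deliver 1→0:  <0:coor t1 q>
6. deliver 0→1:  <1:part t1 q>
7. timeout(0):  <0:coor t2 q>
8. deliver 0→1:  <1:part t2 q>
9. deliver 1→0:  nop
10. deliver 0→1:  nop
11. propose(0,'s'):  <0:coor t3 q>
12. deliver 1→0:  nop
13. deliver 2→1:  nop
14. crash(2):  <2:✗part t1 ->
15. timeout(0):  <0:coor t4 q>
16. recover(2):  <2:part t1 ->
17. deliver 1→0:  nop

2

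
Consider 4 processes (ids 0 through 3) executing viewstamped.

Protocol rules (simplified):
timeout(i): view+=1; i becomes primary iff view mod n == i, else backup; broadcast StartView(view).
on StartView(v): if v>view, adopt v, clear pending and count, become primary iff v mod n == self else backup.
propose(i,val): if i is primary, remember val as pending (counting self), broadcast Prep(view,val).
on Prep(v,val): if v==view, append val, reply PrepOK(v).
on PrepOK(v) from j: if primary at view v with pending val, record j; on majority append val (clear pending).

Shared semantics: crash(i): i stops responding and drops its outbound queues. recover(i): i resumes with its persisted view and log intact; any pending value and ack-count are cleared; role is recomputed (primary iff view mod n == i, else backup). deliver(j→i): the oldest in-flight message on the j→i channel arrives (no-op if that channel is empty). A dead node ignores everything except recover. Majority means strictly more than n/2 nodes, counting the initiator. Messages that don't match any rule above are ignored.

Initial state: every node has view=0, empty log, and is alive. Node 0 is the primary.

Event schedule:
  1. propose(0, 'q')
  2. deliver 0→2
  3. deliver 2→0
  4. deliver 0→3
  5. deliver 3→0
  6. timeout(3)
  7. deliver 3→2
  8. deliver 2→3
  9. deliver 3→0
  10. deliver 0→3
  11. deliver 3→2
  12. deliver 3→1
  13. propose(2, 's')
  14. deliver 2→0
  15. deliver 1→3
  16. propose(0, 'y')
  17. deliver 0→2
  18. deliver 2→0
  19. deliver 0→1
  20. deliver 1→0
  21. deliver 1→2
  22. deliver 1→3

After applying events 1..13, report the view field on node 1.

1

e1 propose(0,'q'): ·
e2 deliver 0→2: 2[back,v=0,q]
e3 deliver 2→0: ·
e4 deliver 0→3: 3[back,v=0,q]
e5 deliver 3→0: 0[prim,v=0,q]
e6 timeout(3): 3[back,v=1,q]
e7 deliver 3→2: 2[back,v=1,q]
e8 deliver 2→3: ·
e9 deliver 3→0: 0[back,v=1,q]
e10 deliver 0→3: ·
e11 deliver 3→2: ·
e12 deliver 3→1: 1[prim,v=1,-]
e13 propose(2,'s'): ·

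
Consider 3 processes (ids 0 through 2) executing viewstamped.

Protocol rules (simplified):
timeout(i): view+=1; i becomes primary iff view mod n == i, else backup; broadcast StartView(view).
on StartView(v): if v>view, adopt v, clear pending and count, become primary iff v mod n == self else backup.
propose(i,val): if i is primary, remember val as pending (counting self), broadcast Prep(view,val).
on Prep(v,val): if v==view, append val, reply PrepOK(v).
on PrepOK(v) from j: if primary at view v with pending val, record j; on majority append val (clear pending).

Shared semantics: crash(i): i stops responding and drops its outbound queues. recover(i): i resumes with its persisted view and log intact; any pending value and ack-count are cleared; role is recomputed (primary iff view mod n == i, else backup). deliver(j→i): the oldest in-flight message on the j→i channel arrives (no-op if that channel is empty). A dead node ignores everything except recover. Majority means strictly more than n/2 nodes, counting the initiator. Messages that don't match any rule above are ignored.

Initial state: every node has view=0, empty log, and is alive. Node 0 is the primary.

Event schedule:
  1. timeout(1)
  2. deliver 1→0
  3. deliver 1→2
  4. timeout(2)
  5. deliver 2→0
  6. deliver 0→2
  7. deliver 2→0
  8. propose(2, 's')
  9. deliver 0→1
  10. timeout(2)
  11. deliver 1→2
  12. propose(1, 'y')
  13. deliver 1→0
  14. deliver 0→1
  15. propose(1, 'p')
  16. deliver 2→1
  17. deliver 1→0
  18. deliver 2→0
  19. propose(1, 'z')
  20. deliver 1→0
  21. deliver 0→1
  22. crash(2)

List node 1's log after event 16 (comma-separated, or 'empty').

empty

[1] timeout(1) → N1(prim v1 [-])
[2] deliver 1→0 → N0(back v1 [-])
[3] deliver 1→2 → N2(back v1 [-])
[4] timeout(2) → N2(prim v2 [-])
[5] deliver 2→0 → N0(back v2 [-])
[6] deliver 0→2 → ∅
[7] deliver 2→0 → ∅
[8] propose(2,'s') → ∅
[9] deliver 0→1 → ∅
[10] timeout(2) → N2(back v3 [-])
[11] deliver 1→2 → ∅
[12] propose(1,'y') → ∅
[13] deliver 1→0 → ∅
[14] deliver 0→1 → ∅
[15] propose(1,'p') → ∅
[16] deliver 2→1 → N1(back v2 [-])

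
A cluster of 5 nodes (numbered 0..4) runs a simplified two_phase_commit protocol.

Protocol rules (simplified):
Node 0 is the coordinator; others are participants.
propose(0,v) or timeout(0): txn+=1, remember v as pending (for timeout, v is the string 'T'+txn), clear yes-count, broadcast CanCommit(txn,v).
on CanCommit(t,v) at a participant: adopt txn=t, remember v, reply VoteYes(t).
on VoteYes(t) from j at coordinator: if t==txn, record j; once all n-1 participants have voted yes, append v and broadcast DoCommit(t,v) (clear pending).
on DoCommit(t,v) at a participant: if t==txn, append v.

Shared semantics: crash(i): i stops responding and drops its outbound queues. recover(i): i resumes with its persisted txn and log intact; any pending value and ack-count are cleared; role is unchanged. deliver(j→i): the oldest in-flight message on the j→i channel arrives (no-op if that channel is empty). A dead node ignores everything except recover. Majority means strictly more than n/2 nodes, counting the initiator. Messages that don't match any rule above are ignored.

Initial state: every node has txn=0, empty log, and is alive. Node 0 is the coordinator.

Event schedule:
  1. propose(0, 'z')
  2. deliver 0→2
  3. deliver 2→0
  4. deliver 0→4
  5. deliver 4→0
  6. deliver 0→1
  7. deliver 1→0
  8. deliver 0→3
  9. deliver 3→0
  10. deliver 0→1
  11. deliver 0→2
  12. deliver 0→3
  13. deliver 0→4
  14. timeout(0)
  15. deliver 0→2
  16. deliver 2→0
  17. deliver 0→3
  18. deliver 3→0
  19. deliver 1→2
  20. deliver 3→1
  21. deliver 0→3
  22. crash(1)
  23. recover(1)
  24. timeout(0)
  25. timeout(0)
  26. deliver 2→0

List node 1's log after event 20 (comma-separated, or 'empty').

z

step 1 propose(0,'z'): 0={coor,t=1,log=-}
step 2 deliver 0→2: 2={part,t=1,log=-}
step 3 deliver 2→0: —
step 4 deliver 0→4: 4={part,t=1,log=-}
step 5 deliver 4→0: —
step 6 deliver 0→1: 1={part,t=1,log=-}
step 7 deliver 1→0: —
step 8 deliver 0→3: 3={part,t=1,log=-}
step 9 deliver 3→0: 0={coor,t=1,log=z}
step 10 deliver 0→1: 1={part,t=1,log=z}
step 11 deliver 0→2: 2={part,t=1,log=z}
step 12 deliver 0→3: 3={part,t=1,log=z}
step 13 deliver 0→4: 4={part,t=1,log=z}
step 14 timeout(0): 0={coor,t=2,log=z}
step 15 deliver 0→2: 2={part,t=2,log=z}
step 16 deliver 2→0: —
step 17 deliver 0→3: 3={part,t=2,log=z}
step 18 deliver 3→0: —
step 19 deliver 1→2: —
step 20 deliver 3→1: —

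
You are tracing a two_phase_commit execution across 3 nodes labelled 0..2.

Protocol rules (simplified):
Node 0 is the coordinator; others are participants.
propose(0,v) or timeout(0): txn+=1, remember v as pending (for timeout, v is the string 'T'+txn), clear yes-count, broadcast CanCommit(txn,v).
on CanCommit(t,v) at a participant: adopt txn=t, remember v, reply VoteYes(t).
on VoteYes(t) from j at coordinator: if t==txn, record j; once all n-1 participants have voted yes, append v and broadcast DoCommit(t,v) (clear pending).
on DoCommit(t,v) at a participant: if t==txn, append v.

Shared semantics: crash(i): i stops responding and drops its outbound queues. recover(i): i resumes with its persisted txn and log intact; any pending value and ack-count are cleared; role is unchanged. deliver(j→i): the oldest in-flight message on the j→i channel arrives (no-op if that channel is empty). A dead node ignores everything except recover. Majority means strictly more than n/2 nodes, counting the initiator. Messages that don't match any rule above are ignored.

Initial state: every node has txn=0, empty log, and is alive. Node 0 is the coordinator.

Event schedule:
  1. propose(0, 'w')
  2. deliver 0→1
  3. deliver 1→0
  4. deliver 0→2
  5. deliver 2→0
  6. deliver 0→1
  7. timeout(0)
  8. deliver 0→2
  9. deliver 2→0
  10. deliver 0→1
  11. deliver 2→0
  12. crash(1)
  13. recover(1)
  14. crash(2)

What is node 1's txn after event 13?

2

after 1 — propose(0,'w'): n0:coor/t1/[-]
after 2 — deliver 0→1: n1:part/t1/[-]
after 3 — deliver 1→0: ·
after 4 — deliver 0→2: n2:part/t1/[-]
after 5 — deliver 2→0: n0:coor/t1/[w]
after 6 — deliver 0→1: n1:part/t1/[w]
after 7 — timeout(0): n0:coor/t2/[w]
after 8 — deliver 0→2: n2:part/t1/[w]
after 9 — deliver 2→0: ·
after 10 — deliver 0→1: n1:part/t2/[w]
after 11 — deliver 2→0: ·
after 12 — crash(1): n1:✗part/t2/[w]
after 13 — recover(1): n1:part/t2/[w]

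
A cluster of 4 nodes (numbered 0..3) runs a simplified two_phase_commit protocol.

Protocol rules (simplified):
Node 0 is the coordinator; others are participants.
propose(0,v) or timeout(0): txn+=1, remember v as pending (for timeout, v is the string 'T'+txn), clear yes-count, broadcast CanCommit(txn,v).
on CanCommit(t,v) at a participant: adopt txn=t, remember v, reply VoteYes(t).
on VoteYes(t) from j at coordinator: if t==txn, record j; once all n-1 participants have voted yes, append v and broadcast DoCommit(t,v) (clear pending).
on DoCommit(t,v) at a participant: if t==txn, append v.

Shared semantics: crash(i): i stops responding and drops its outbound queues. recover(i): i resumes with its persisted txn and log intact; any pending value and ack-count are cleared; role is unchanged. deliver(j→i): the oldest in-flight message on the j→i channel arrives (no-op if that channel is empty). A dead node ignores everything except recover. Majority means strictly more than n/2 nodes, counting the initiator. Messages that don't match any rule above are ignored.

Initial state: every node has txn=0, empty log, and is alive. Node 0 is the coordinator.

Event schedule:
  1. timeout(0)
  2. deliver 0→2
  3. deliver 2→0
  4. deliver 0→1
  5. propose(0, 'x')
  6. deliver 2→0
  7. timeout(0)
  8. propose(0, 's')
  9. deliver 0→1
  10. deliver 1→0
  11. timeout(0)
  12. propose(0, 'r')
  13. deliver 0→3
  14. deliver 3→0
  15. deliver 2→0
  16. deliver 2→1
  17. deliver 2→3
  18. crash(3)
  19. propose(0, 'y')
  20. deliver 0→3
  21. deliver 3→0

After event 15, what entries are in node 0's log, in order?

step 1 timeout(0): 0={coor,t=1,log=-}
step 2 deliver 0→2: 2={part,t=1,log=-}
step 3 deliver 2→0: —
step 4 deliver 0→1: 1={part,t=1,log=-}
step 5 propose(0,'x'): 0={coor,t=2,log=-}
step 6 deliver 2→0: —
step 7 timeout(0): 0={coor,t=3,log=-}
step 8 propose(0,'s'): 0={coor,t=4,log=-}
step 9 deliver 0→1: 1={part,t=2,log=-}
step 10 deliver 1→0: —
step 11 timeout(0): 0={coor,t=5,log=-}
step 12 propose(0,'r'): 0={coor,t=6,log=-}
step 13 deliver 0→3: 3={part,t=1,log=-}
step 14 deliver 3→0: —
step 15 deliver 2→0: —

empty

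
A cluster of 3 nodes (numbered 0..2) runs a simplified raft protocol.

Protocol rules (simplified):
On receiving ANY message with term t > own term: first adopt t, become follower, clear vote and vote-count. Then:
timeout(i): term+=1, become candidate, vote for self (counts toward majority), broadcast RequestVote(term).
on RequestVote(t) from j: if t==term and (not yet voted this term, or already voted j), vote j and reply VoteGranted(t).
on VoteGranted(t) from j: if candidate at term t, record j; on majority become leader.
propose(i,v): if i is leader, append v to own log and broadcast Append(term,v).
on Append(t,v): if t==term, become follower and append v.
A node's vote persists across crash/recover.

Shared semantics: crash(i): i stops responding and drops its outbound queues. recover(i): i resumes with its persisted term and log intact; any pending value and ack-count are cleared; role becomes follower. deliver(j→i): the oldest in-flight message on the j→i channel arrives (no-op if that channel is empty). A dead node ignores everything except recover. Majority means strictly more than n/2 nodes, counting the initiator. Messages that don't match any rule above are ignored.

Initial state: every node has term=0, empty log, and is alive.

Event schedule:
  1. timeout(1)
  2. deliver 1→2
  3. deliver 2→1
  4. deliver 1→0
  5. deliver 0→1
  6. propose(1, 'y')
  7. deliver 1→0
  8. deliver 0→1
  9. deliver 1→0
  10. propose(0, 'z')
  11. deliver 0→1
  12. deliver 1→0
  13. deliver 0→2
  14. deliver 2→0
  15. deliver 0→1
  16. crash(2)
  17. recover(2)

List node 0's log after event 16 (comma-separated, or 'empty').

step 1 timeout(1): 1={cand,t=1,log=-}
step 2 deliver 1→2: 2={foll,t=1,log=-}
step 3 deliver 2→1: 1={lead,t=1,log=-}
step 4 deliver 1→0: 0={foll,t=1,log=-}
step 5 deliver 0→1: —
step 6 propose(1,'y'): 1={lead,t=1,log=y}
step 7 deliver 1→0: 0={foll,t=1,log=y}
step 8 deliver 0→1: —
step 9 deliver 1→0: —
step 10 propose(0,'z'): —
step 11 deliver 0→1: —
step 12 deliver 1→0: —
step 13 deliver 0→2: —
step 14 deliver 2→0: —
step 15 deliver 0→1: —
step 16 crash(2): 2={✗foll,t=1,log=-}

y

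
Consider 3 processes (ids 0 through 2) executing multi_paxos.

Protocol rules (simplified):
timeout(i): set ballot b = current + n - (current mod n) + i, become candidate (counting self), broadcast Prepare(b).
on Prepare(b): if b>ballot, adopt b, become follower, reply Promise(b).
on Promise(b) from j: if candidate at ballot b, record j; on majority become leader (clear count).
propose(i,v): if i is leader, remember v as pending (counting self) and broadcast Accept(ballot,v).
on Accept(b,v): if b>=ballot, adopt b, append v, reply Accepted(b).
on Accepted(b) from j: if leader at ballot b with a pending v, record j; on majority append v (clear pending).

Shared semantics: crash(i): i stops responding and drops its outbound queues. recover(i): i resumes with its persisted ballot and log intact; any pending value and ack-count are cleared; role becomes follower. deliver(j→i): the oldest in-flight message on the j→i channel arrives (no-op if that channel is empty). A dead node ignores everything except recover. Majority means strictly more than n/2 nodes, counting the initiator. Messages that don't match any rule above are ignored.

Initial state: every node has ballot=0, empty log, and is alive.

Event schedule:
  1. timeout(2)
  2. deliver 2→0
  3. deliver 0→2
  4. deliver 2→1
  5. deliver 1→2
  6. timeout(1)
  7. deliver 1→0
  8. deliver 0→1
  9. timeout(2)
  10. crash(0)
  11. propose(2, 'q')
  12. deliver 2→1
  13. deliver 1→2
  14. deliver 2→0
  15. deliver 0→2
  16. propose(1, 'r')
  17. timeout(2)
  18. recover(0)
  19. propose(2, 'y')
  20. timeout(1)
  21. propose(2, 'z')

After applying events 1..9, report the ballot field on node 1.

1. timeout(2):  <2:cand b5 ->
2. deliver 2→0:  <0:foll b5 ->
3. deliver 0→2:  <2:lead b5 ->
4. deliver 2→1:  <1:foll b5 ->
5. deliver 1→2:  nop
6. timeout(1):  <1:cand b7 ->
7. deliver 1→0:  <0:foll b7 ->
8. deliver 0→1:  <1:lead b7 ->
9. timeout(2):  <2:cand b8 ->

7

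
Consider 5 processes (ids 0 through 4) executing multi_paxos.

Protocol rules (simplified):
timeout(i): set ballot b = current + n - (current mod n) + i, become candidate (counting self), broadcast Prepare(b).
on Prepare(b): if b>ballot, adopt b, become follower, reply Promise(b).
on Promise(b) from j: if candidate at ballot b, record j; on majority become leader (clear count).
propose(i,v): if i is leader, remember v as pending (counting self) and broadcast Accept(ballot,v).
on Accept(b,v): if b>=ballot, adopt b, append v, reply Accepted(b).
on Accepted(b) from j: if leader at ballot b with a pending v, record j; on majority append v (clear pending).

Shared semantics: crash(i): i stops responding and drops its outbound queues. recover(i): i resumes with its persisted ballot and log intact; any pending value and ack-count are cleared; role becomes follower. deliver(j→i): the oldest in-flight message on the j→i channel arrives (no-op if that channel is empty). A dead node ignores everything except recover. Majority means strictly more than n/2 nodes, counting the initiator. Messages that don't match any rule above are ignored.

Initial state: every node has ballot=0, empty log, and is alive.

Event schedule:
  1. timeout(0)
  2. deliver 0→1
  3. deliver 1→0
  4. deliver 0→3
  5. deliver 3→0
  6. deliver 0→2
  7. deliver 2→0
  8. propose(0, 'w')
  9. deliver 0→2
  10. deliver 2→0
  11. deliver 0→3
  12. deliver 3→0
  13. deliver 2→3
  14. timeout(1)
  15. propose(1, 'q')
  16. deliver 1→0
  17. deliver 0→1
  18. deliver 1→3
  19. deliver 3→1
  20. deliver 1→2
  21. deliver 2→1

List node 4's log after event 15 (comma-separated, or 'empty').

empty

1. timeout(0):  <0:cand b5 ->
2. deliver 0→1:  <1:foll b5 ->
3. deliver 1→0:  nop
4. deliver 0→3:  <3:foll b5 ->
5. deliver 3→0:  <0:lead b5 ->
6. deliver 0→2:  <2:foll b5 ->
7. deliver 2→0:  nop
8. propose(0,'w'):  nop
9. deliver 0→2:  <2:foll b5 w>
10. deliver 2→0:  nop
11. deliver 0→3:  <3:foll b5 w>
12. deliver 3→0:  <0:lead b5 w>
13. deliver 2→3:  nop
14. timeout(1):  <1:cand b11 ->
15. propose(1,'q'):  nop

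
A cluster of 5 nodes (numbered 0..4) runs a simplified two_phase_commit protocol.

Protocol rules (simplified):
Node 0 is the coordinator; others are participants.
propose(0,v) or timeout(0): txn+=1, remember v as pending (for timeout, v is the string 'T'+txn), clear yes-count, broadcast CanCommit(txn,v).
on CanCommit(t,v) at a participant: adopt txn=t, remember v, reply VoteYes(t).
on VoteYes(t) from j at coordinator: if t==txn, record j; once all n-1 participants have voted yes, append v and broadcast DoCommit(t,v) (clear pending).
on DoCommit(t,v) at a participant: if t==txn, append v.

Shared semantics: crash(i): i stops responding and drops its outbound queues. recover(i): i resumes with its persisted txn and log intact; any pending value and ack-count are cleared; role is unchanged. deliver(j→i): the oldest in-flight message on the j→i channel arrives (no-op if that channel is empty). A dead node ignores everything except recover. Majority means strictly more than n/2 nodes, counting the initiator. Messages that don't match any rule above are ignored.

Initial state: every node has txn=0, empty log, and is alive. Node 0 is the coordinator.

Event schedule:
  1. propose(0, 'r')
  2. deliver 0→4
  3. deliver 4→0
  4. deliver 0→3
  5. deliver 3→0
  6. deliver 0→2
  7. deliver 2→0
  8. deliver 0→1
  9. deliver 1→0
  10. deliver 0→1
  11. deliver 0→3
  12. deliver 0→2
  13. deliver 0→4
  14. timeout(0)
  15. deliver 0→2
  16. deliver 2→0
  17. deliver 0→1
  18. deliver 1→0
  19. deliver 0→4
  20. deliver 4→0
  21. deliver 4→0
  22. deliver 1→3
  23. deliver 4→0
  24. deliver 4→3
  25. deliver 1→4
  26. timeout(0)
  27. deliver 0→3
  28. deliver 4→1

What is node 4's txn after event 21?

step 1 propose(0,'r'): 0={coor,t=1,log=-}
step 2 deliver 0→4: 4={part,t=1,log=-}
step 3 deliver 4→0: —
step 4 deliver 0→3: 3={part,t=1,log=-}
step 5 deliver 3→0: —
step 6 deliver 0→2: 2={part,t=1,log=-}
step 7 deliver 2→0: —
step 8 deliver 0→1: 1={part,t=1,log=-}
step 9 deliver 1→0: 0={coor,t=1,log=r}
step 10 deliver 0→1: 1={part,t=1,log=r}
step 11 deliver 0→3: 3={part,t=1,log=r}
step 12 deliver 0→2: 2={part,t=1,log=r}
step 13 deliver 0→4: 4={part,t=1,log=r}
step 14 timeout(0): 0={coor,t=2,log=r}
step 15 deliver 0→2: 2={part,t=2,log=r}
step 16 deliver 2→0: —
step 17 deliver 0→1: 1={part,t=2,log=r}
step 18 deliver 1→0: —
step 19 deliver 0→4: 4={part,t=2,log=r}
step 20 deliver 4→0: —
step 21 deliver 4→0: —

2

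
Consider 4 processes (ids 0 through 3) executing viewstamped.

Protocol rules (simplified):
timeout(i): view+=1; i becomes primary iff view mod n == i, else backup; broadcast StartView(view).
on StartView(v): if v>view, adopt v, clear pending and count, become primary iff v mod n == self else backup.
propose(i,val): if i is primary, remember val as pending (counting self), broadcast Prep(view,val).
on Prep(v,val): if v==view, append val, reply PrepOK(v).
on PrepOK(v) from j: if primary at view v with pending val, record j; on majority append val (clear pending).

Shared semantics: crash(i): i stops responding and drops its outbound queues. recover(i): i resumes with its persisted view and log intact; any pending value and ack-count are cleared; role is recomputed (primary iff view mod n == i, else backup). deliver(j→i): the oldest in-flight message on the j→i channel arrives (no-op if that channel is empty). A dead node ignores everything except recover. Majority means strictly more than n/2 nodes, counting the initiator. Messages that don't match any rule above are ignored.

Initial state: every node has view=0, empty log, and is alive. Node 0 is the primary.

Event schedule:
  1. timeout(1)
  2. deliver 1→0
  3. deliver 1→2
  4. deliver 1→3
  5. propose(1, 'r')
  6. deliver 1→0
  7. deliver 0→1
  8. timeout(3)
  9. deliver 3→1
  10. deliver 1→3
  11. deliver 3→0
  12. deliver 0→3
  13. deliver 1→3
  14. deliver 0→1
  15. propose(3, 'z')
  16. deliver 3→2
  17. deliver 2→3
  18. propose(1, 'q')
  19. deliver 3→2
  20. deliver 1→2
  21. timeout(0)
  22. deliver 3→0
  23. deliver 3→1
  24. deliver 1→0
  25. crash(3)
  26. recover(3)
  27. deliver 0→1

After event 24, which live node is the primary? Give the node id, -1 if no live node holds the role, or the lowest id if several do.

2

step 1 timeout(1): 1={prim,v=1,log=-}
step 2 deliver 1→0: 0={back,v=1,log=-}
step 3 deliver 1→2: 2={back,v=1,log=-}
step 4 deliver 1→3: 3={back,v=1,log=-}
step 5 propose(1,'r'): —
step 6 deliver 1→0: 0={back,v=1,log=r}
step 7 deliver 0→1: —
step 8 timeout(3): 3={back,v=2,log=-}
step 9 deliver 3→1: 1={back,v=2,log=-}
step 10 deliver 1→3: —
step 11 deliver 3→0: 0={back,v=2,log=r}
step 12 deliver 0→3: —
step 13 deliver 1→3: —
step 14 deliver 0→1: —
step 15 propose(3,'z'): —
step 16 deliver 3→2: 2={prim,v=2,log=-}
step 17 deliver 2→3: —
step 18 propose(1,'q'): —
step 19 deliver 3→2: —
step 20 deliver 1→2: —
step 21 timeout(0): 0={back,v=3,log=r}
step 22 deliver 3→0: —
step 23 deliver 3→1: —
step 24 deliver 1→0: —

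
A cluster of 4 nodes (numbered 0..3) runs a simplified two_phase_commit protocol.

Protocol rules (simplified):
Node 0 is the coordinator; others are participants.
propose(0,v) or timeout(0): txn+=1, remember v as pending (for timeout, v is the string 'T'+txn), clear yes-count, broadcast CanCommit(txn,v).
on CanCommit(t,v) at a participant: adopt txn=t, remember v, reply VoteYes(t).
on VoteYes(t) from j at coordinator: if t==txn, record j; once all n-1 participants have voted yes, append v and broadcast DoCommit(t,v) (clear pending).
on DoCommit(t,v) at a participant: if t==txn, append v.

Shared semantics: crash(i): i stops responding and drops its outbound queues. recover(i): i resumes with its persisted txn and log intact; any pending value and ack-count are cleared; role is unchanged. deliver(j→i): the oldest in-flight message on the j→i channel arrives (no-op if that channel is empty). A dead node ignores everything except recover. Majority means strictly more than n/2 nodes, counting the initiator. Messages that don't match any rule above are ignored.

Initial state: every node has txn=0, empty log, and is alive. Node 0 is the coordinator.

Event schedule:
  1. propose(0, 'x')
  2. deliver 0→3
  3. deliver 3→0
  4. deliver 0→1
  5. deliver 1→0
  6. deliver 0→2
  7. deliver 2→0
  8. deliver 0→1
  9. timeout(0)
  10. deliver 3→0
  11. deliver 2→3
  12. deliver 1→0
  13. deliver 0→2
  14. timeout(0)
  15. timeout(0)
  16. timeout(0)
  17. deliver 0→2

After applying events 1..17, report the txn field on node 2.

step 1 propose(0,'x'): 0={coor,t=1,log=-}
step 2 deliver 0→3: 3={part,t=1,log=-}
step 3 deliver 3→0: —
step 4 deliver 0→1: 1={part,t=1,log=-}
step 5 deliver 1→0: —
step 6 deliver 0→2: 2={part,t=1,log=-}
step 7 deliver 2→0: 0={coor,t=1,log=x}
step 8 deliver 0→1: 1={part,t=1,log=x}
step 9 timeout(0): 0={coor,t=2,log=x}
step 10 deliver 3→0: —
step 11 deliver 2→3: —
step 12 deliver 1→0: —
step 13 deliver 0→2: 2={part,t=1,log=x}
step 14 timeout(0): 0={coor,t=3,log=x}
step 15 timeout(0): 0={coor,t=4,log=x}
step 16 timeout(0): 0={coor,t=5,log=x}
step 17 deliver 0→2: 2={part,t=2,log=x}

2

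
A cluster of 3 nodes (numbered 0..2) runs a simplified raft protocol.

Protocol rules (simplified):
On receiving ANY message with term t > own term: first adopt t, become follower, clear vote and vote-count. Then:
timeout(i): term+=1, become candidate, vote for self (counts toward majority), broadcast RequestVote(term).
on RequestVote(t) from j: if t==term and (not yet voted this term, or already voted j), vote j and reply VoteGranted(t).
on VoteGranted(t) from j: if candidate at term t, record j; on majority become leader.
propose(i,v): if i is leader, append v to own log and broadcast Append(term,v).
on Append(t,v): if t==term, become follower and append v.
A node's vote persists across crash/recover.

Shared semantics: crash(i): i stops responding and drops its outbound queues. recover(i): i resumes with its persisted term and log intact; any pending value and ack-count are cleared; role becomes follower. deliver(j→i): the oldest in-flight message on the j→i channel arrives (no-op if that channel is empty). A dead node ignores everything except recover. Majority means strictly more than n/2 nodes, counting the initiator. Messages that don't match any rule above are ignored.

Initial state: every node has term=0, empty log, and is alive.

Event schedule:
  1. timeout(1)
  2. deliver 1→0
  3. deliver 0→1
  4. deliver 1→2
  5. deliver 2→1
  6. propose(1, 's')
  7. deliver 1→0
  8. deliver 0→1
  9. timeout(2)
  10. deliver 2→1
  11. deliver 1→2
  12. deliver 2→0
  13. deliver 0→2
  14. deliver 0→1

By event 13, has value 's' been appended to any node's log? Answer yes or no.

yes

1. timeout(1):  <1:cand t1 ->
2. deliver 1→0:  <0:foll t1 ->
3. deliver 0→1:  <1:lead t1 ->
4. deliver 1→2:  <2:foll t1 ->
5. deliver 2→1:  nop
6. propose(1,'s'):  <1:lead t1 s>
7. deliver 1→0:  <0:foll t1 s>
8. deliver 0→1:  nop
9. timeout(2):  <2:cand t2 ->
10. deliver 2→1:  <1:foll t2 s>
11. deliver 1→2:  nop
12. deliver 2→0:  <0:foll t2 s>
13. deliver 0→2:  <2:lead t2 ->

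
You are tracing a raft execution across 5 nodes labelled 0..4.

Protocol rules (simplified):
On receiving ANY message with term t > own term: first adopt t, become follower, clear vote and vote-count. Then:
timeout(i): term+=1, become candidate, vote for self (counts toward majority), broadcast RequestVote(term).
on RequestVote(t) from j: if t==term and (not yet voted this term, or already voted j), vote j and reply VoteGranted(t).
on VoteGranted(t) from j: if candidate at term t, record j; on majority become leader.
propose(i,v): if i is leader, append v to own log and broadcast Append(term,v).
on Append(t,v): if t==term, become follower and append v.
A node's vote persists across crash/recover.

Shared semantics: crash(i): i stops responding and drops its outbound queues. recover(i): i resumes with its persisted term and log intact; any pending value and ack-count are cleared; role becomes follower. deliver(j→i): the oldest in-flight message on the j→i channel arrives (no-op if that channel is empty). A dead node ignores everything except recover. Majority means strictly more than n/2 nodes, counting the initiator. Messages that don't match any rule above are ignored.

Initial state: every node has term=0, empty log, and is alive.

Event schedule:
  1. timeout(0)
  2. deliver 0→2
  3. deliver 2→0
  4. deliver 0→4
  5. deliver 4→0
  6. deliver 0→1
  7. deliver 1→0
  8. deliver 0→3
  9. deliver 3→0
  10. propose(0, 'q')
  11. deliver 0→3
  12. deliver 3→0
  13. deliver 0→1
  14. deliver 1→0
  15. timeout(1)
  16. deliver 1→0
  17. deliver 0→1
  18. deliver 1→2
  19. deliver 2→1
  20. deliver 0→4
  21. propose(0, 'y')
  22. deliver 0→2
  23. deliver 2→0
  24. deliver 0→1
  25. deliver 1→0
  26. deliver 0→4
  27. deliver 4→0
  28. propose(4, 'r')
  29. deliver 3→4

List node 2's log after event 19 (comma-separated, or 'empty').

empty

after 1 — timeout(0): n0:cand/t1/[-]
after 2 — deliver 0→2: n2:foll/t1/[-]
after 3 — deliver 2→0: ·
after 4 — deliver 0→4: n4:foll/t1/[-]
after 5 — deliver 4→0: n0:lead/t1/[-]
after 6 — deliver 0→1: n1:foll/t1/[-]
after 7 — deliver 1→0: ·
after 8 — deliver 0→3: n3:foll/t1/[-]
after 9 — deliver 3→0: ·
after 10 — propose(0,'q'): n0:lead/t1/[q]
after 11 — deliver 0→3: n3:foll/t1/[q]
after 12 — deliver 3→0: ·
after 13 — deliver 0→1: n1:foll/t1/[q]
after 14 — deliver 1→0: ·
after 15 — timeout(1): n1:cand/t2/[q]
after 16 — deliver 1→0: n0:foll/t2/[q]
after 17 — deliver 0→1: ·
after 18 — deliver 1→2: n2:foll/t2/[-]
after 19 — deliver 2→1: n1:lead/t2/[q]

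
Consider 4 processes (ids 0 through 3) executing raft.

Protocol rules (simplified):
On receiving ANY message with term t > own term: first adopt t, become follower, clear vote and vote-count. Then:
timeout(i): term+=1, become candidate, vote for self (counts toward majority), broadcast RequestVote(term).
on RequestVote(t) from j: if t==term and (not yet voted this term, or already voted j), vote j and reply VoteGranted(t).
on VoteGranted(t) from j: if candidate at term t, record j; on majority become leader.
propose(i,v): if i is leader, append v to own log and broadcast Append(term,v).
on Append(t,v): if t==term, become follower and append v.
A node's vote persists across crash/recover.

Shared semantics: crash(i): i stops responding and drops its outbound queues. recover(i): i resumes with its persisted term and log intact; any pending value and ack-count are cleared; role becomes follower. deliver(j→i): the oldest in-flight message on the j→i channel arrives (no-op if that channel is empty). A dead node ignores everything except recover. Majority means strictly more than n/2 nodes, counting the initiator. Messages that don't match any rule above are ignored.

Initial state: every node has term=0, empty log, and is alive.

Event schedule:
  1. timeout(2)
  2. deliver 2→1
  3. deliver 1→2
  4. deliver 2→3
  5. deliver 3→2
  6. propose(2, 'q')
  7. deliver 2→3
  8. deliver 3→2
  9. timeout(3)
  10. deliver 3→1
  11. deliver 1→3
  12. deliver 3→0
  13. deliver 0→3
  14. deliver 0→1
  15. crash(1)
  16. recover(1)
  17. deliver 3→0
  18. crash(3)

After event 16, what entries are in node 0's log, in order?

empty

[1] timeout(2) → N2(cand t1 [-])
[2] deliver 2→1 → N1(foll t1 [-])
[3] deliver 1→2 → ∅
[4] deliver 2→3 → N3(foll t1 [-])
[5] deliver 3→2 → N2(lead t1 [-])
[6] propose(2,'q') → N2(lead t1 [q])
[7] deliver 2→3 → N3(foll t1 [q])
[8] deliver 3→2 → ∅
[9] timeout(3) → N3(cand t2 [q])
[10] deliver 3→1 → N1(foll t2 [-])
[11] deliver 1→3 → ∅
[12] deliver 3→0 → N0(foll t2 [-])
[13] deliver 0→3 → N3(lead t2 [q])
[14] deliver 0→1 → ∅
[15] crash(1) → N1(✗foll t2 [-])
[16] recover(1) → N1(foll t2 [-])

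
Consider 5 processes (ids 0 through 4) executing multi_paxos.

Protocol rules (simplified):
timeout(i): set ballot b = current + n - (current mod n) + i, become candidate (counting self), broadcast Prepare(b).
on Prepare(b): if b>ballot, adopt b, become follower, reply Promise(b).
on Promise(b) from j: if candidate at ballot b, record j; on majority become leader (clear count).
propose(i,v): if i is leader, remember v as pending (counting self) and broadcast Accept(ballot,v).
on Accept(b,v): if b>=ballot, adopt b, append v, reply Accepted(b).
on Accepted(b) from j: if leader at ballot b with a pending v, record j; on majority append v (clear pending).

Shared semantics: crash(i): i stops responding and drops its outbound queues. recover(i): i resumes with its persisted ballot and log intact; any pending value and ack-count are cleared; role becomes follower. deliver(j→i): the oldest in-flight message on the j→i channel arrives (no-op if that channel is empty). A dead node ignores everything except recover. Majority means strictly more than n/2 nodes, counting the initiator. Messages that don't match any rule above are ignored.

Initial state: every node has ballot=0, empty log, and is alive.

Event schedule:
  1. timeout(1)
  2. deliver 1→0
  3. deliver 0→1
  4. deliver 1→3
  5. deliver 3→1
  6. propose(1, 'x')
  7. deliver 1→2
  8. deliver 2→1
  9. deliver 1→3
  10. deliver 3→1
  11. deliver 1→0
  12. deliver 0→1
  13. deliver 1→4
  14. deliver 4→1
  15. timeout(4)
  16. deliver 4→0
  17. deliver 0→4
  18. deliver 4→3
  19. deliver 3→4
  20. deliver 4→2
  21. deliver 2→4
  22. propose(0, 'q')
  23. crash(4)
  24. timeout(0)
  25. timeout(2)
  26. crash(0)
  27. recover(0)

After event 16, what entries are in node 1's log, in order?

[1] timeout(1) → N1(cand b6 [-])
[2] deliver 1→0 → N0(foll b6 [-])
[3] deliver 0→1 → ∅
[4] deliver 1→3 → N3(foll b6 [-])
[5] deliver 3→1 → N1(lead b6 [-])
[6] propose(1,'x') → ∅
[7] deliver 1→2 → N2(foll b6 [-])
[8] deliver 2→1 → ∅
[9] deliver 1→3 → N3(foll b6 [x])
[10] deliver 3→1 → ∅
[11] deliver 1→0 → N0(foll b6 [x])
[12] deliver 0→1 → N1(lead b6 [x])
[13] deliver 1→4 → N4(foll b6 [-])
[14] deliver 4→1 → ∅
[15] timeout(4) → N4(cand b14 [-])
[16] deliver 4→0 → N0(foll b14 [x])

x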